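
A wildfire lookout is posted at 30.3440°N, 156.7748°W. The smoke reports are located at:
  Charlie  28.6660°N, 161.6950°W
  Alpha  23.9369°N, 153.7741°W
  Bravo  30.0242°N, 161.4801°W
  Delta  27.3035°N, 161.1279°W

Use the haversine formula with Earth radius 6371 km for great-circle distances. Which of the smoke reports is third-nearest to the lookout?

Distance to each, sorted:
Bravo: 453.6 km
Charlie: 511.3 km
Delta: 542.3 km
Alpha: 771.7 km
The third-nearest is Delta at 542.3 km.

Delta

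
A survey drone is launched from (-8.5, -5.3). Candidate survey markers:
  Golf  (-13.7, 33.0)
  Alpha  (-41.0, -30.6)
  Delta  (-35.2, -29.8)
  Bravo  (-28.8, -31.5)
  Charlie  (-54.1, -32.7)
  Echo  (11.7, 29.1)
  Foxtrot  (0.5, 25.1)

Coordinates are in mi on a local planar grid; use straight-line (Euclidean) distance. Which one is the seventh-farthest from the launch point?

Foxtrot

Distances from the launch point ((-8.5, -5.3)):
Charlie: 53.2 mi
Alpha: 41.2 mi
Echo: 39.9 mi
Golf: 38.7 mi
Delta: 36.2 mi
Bravo: 33.1 mi
Foxtrot: 31.7 mi
The seventh-farthest is Foxtrot at 31.7 mi.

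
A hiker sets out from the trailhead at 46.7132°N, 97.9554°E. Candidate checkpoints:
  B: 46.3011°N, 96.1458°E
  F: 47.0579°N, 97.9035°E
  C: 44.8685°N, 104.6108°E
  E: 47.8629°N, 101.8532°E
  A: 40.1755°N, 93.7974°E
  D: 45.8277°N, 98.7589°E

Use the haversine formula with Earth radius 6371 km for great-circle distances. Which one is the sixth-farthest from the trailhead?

Distances from the trailhead (46.7132°N, 97.9554°E):
A: 800.4 km
C: 555.1 km
E: 320.5 km
B: 145.9 km
D: 116.2 km
F: 38.5 km
The sixth-farthest is F at 38.5 km.

F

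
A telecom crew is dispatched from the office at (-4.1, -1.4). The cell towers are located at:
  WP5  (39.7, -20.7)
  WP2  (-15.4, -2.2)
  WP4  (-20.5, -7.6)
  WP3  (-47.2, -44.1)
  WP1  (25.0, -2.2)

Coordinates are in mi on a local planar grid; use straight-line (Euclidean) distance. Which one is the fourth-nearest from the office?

Distance to each, sorted:
WP2: 11.3 mi
WP4: 17.5 mi
WP1: 29.1 mi
WP5: 47.9 mi
WP3: 60.7 mi
The fourth-nearest is WP5 at 47.9 mi.

WP5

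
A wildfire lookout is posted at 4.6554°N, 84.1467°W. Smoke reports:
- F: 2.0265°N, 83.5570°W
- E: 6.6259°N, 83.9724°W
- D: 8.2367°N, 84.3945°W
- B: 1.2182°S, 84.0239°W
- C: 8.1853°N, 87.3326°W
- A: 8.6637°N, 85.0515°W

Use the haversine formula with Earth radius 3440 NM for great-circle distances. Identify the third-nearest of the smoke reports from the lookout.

Distance to each, sorted:
E: 118.8 NM
F: 161.7 NM
D: 215.5 NM
A: 246.6 NM
C: 284.7 NM
B: 352.7 NM
The third-nearest is D at 215.5 NM.

D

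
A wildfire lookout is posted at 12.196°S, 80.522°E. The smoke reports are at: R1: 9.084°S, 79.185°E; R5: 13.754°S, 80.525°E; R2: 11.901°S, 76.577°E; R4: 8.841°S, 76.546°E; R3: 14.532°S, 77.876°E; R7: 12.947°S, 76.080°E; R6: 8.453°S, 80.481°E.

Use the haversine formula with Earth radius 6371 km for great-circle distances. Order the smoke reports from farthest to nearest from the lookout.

R4, R7, R2, R6, R3, R1, R5

Computing each great-circle distance from 12.196°S, 80.522°E:
R4 8.841°S, 76.546°E: 572.8 km
R7 12.947°S, 76.080°E: 489.3 km
R2 11.901°S, 76.577°E: 430.2 km
R6 8.453°S, 80.481°E: 416.2 km
R3 14.532°S, 77.876°E: 386.5 km
R1 9.084°S, 79.185°E: 375.6 km
R5 13.754°S, 80.525°E: 173.2 km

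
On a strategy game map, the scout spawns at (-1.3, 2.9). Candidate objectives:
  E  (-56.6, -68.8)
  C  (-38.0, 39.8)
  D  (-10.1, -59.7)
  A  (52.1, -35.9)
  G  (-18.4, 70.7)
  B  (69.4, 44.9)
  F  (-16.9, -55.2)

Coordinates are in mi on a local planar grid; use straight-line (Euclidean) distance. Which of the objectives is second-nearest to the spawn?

F

Distances from the spawn ((-1.3, 2.9)):
C: 52.0 mi
F: 60.2 mi
D: 63.2 mi
A: 66.0 mi
G: 69.9 mi
B: 82.2 mi
E: 90.5 mi
The second-nearest is F at 60.2 mi.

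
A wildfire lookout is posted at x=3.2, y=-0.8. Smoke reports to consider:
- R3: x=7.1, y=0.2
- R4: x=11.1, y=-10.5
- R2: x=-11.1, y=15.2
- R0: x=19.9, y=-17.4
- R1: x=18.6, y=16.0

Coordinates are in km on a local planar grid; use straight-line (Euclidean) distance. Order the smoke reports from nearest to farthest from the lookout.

R3, R4, R2, R1, R0

Computing each straight-line distance from x=3.2, y=-0.8:
R3 x=7.1, y=0.2: 4.0 km
R4 x=11.1, y=-10.5: 12.5 km
R2 x=-11.1, y=15.2: 21.5 km
R1 x=18.6, y=16.0: 22.8 km
R0 x=19.9, y=-17.4: 23.5 km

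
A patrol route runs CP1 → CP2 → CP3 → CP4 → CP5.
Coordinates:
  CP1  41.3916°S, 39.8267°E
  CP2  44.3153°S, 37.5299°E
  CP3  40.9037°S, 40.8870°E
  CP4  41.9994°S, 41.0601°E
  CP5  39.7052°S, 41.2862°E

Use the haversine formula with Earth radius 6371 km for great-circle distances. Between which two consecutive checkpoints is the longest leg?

CP2–CP3

Leg distances:
CP1→CP2: 375.1 km
CP2→CP3: 468.3 km
CP3→CP4: 122.7 km
CP4→CP5: 255.8 km
The longest leg is CP2–CP3 at 468.3 km.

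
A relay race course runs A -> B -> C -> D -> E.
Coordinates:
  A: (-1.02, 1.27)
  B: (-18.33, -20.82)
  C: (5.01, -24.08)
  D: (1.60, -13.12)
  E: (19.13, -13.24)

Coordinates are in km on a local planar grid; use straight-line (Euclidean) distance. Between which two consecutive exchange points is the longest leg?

A–B

Leg distances:
A→B: 28.1 km
B→C: 23.6 km
C→D: 11.5 km
D→E: 17.5 km
The longest leg is A–B at 28.1 km.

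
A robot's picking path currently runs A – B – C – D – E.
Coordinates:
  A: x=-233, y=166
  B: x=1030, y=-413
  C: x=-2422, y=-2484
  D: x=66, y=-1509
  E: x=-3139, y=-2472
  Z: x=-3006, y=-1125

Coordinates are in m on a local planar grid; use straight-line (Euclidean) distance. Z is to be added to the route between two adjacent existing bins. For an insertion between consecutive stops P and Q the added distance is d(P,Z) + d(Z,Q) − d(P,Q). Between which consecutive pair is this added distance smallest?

Added distance for inserting Z between each consecutive pair:
A–B: 5767.7 m
B–C: 1551.9 m
C–D: 1902.9 m
D–E: 1102.9 m
Smallest added distance is 1102.9 m, inserting between D and E.

between D and E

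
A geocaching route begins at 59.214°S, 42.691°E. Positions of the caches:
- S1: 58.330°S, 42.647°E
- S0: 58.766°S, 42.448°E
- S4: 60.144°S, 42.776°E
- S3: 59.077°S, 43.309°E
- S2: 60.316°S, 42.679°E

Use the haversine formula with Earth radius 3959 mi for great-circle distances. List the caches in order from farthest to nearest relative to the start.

Computing each great-circle distance from 59.214°S, 42.691°E:
S2 60.316°S, 42.679°E: 76.1 mi
S4 60.144°S, 42.776°E: 64.3 mi
S1 58.330°S, 42.647°E: 61.1 mi
S0 58.766°S, 42.448°E: 32.1 mi
S3 59.077°S, 43.309°E: 23.9 mi

S2, S4, S1, S0, S3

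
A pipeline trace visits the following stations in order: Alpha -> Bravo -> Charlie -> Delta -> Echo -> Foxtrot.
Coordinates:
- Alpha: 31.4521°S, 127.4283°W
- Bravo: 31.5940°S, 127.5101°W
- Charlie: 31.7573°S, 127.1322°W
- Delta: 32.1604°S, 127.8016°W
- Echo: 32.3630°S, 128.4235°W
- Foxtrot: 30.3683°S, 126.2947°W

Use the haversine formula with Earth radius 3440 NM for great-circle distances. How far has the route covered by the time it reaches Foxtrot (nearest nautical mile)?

Leg distances:
Alpha→Bravo: 9.5 NM  (cumulative 9.5 NM)
Bravo→Charlie: 21.7 NM  (cumulative 31.1 NM)
Charlie→Delta: 41.8 NM  (cumulative 73.0 NM)
Delta→Echo: 33.8 NM  (cumulative 106.8 NM)
Echo→Foxtrot: 162.0 NM  (cumulative 268.8 NM)
Cumulative distance at Foxtrot ≈ 269 NM.

269 NM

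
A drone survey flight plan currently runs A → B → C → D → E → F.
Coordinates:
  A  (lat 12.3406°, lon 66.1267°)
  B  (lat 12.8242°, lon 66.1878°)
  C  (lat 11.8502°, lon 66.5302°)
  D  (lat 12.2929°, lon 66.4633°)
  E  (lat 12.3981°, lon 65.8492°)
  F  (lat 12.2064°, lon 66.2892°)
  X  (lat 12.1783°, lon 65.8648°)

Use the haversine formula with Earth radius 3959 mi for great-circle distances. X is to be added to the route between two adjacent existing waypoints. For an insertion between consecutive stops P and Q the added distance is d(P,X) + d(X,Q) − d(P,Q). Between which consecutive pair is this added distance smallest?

between E and F

Added distance for inserting X between each consecutive pair:
A–B: 36.9 mi
B–C: 28.9 mi
C–D: 60.6 mi
D–E: 14.3 mi
E–F: 11.4 mi
Smallest added distance is 11.4 mi, inserting between E and F.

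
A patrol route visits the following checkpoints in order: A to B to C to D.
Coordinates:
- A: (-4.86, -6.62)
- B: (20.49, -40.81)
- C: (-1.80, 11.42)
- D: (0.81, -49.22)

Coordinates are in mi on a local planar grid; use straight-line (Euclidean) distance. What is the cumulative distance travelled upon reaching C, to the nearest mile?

99 mi

Leg distances:
A→B: 42.6 mi  (cumulative 42.6 mi)
B→C: 56.8 mi  (cumulative 99.4 mi)
Cumulative distance at C ≈ 99 mi.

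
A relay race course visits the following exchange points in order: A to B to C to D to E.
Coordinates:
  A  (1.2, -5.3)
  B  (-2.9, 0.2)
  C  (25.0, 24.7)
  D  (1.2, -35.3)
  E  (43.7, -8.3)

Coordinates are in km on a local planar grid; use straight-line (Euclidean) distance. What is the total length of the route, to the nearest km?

159 km

Leg distances:
A→B: 6.9 km  (cumulative 6.9 km)
B→C: 37.1 km  (cumulative 44.0 km)
C→D: 64.5 km  (cumulative 108.5 km)
D→E: 50.4 km  (cumulative 158.9 km)
Total route length ≈ 159 km.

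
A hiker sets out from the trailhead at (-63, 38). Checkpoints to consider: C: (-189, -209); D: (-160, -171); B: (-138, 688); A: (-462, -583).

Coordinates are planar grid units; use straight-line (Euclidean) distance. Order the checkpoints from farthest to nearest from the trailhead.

A, B, C, D

Computing each straight-line distance from (-63, 38):
A (-462, -583): 738.1
B (-138, 688): 654.3
C (-189, -209): 277.3
D (-160, -171): 230.4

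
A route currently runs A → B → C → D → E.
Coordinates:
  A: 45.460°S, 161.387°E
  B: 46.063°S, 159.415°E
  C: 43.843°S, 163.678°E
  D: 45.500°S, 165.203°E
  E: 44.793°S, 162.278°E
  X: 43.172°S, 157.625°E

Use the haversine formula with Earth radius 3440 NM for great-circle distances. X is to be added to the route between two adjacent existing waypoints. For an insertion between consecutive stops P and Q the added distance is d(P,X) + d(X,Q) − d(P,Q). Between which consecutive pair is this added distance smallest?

Added distance for inserting X between each consecutive pair:
A–B: 311.5 NM
B–C: 231.4 NM
C–D: 501.7 NM
D–E: 446.4 NM
Smallest added distance is 231.4 NM, inserting between B and C.

between B and C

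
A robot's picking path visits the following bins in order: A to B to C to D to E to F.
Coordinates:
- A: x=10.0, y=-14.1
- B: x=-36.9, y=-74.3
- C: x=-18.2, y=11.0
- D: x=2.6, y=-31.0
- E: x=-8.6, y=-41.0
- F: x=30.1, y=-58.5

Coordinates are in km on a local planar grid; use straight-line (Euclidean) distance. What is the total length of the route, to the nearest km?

268 km

Leg distances:
A→B: 76.3 km  (cumulative 76.3 km)
B→C: 87.3 km  (cumulative 163.6 km)
C→D: 46.9 km  (cumulative 210.5 km)
D→E: 15.0 km  (cumulative 225.5 km)
E→F: 42.5 km  (cumulative 268.0 km)
Total route length ≈ 268 km.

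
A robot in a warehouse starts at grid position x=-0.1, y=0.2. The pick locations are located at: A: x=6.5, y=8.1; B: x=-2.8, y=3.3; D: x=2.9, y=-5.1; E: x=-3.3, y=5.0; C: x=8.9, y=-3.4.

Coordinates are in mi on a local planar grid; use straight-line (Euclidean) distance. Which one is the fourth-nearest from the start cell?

C

Distance to each, sorted:
B: 4.1 mi
E: 5.8 mi
D: 6.1 mi
C: 9.7 mi
A: 10.3 mi
The fourth-nearest is C at 9.7 mi.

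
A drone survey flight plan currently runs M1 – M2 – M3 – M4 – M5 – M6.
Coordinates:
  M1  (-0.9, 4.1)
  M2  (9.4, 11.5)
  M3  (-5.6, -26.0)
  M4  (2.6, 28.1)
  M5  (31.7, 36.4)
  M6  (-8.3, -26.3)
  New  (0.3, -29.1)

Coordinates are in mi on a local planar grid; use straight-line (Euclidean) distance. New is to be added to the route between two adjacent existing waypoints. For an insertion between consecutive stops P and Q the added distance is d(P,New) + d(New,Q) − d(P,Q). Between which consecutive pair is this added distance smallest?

between M5 and M6

Added distance for inserting New between each consecutive pair:
M1–M2: 62.1 mi
M2–M3: 7.9 mi
M3–M4: 9.2 mi
M4–M5: 99.6 mi
M5–M6: 7.3 mi
Smallest added distance is 7.3 mi, inserting between M5 and M6.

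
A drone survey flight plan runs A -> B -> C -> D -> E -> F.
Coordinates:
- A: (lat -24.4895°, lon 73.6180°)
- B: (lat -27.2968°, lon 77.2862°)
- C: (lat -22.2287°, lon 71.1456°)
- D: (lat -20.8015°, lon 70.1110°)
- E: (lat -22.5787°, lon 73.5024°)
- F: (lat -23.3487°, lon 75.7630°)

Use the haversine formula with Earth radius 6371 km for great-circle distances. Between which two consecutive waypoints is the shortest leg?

C–D

Leg distances:
A→B: 481.7 km
B→C: 837.6 km
C→D: 191.4 km
D→E: 402.3 km
E→F: 246.8 km
The shortest leg is C–D at 191.4 km.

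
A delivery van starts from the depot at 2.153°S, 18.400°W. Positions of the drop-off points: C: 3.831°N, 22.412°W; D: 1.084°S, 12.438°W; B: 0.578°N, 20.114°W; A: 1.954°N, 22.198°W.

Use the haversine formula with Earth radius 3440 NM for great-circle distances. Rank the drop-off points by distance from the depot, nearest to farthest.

B, A, D, C

Computing each great-circle distance from 2.153°S, 18.400°W:
B 0.578°N, 20.114°W: 193.6 NM
A 1.954°N, 22.198°W: 335.8 NM
D 1.084°S, 12.438°W: 363.5 NM
C 3.831°N, 22.412°W: 432.5 NM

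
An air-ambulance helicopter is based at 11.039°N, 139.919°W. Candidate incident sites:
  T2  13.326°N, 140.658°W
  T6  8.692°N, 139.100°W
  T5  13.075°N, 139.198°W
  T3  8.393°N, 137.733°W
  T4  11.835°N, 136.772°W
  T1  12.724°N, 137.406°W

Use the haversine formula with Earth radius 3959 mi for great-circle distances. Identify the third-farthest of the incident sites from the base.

T1

Distances from the base (11.039°N, 139.919°W):
T3: 235.8 mi
T4: 220.1 mi
T1: 206.0 mi
T6: 171.5 mi
T2: 165.7 mi
T5: 148.9 mi
The third-farthest is T1 at 206.0 mi.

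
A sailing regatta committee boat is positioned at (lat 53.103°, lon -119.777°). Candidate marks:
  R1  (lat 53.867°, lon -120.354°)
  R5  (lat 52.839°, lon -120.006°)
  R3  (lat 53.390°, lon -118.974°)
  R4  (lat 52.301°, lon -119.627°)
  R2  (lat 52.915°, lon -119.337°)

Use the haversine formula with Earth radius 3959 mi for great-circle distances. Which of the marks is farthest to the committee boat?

R1

Distances from the committee boat ((lat 53.103°, lon -119.777°)):
R1: 57.9 mi
R4: 55.8 mi
R3: 38.7 mi
R2: 22.4 mi
R5: 20.6 mi
The farthest is R1 at 57.9 mi.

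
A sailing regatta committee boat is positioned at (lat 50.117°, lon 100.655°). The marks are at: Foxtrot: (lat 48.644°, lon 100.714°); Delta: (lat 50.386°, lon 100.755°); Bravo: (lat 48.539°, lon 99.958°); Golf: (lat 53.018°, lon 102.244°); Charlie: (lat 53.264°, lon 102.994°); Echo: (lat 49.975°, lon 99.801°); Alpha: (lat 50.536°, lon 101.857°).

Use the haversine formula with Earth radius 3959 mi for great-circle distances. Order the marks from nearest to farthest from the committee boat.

Delta, Echo, Alpha, Foxtrot, Bravo, Golf, Charlie

Distance from the committee boat at (lat 50.117°, lon 100.655°) to each:
Delta (lat 50.386°, lon 100.755°): 19.1 mi
Echo (lat 49.975°, lon 99.801°): 39.1 mi
Alpha (lat 50.536°, lon 101.857°): 60.4 mi
Foxtrot (lat 48.644°, lon 100.714°): 101.8 mi
Bravo (lat 48.539°, lon 99.958°): 113.5 mi
Golf (lat 53.018°, lon 102.244°): 211.7 mi
Charlie (lat 53.264°, lon 102.994°): 239.4 mi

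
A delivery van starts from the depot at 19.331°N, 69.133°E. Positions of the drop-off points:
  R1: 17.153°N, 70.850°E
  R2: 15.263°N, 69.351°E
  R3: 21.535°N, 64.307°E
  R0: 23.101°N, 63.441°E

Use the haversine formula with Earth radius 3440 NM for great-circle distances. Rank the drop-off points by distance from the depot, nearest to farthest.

Distances from the depot:
R1 17.153°N, 70.850°E: 163.4 NM
R2 15.263°N, 69.351°E: 244.6 NM
R3 21.535°N, 64.307°E: 302.0 NM
R0 23.101°N, 63.441°E: 390.7 NM

R1, R2, R3, R0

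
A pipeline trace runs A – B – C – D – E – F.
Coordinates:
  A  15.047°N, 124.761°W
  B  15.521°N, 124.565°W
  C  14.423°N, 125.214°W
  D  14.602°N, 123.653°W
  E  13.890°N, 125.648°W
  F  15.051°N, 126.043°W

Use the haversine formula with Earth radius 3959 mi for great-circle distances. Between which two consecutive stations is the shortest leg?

Leg distances:
A→B: 35.3 mi
B→C: 87.4 mi
C→D: 105.1 mi
D→E: 142.4 mi
E→F: 84.5 mi
The shortest leg is A–B at 35.3 mi.

A–B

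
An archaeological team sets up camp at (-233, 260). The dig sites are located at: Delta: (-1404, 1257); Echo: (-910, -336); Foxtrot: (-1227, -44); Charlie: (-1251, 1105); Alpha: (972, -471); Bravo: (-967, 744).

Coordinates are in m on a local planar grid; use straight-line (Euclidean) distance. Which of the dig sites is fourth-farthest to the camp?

Distance to each, sorted:
Delta: 1537.9 m
Alpha: 1409.4 m
Charlie: 1323.0 m
Foxtrot: 1039.4 m
Echo: 902.0 m
Bravo: 879.2 m
The fourth-farthest is Foxtrot at 1039.4 m.

Foxtrot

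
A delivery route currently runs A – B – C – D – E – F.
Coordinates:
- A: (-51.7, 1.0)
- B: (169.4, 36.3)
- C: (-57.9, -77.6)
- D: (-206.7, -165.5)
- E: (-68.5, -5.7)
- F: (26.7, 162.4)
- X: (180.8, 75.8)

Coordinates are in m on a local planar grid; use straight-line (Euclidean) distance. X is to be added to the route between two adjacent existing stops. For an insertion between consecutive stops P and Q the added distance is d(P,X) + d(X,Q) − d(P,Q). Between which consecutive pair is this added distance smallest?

between A and B

Added distance for inserting X between each consecutive pair:
A–B: 61.4 m
B–C: 70.6 m
C–D: 567.4 m
D–E: 507.5 m
E–F: 245.9 m
Smallest added distance is 61.4 m, inserting between A and B.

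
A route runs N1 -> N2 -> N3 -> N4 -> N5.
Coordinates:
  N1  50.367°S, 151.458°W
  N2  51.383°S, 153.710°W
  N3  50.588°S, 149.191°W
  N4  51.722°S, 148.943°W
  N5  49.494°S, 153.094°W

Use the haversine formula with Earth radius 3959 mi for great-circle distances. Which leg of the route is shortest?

N3–N4

Leg distances:
N1→N2: 120.7 mi
N2→N3: 204.1 mi
N3→N4: 79.1 mi
N4→N5: 238.3 mi
The shortest leg is N3–N4 at 79.1 mi.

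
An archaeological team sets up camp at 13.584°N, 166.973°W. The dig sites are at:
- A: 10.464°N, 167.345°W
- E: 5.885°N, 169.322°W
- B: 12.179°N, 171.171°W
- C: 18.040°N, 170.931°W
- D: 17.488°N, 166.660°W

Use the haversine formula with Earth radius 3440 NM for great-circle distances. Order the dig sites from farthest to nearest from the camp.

Distances from the camp:
E 5.885°N, 169.322°W: 482.7 NM
C 18.040°N, 170.931°W: 351.9 NM
B 12.179°N, 171.171°W: 259.8 NM
D 17.488°N, 166.660°W: 235.1 NM
A 10.464°N, 167.345°W: 188.6 NM

E, C, B, D, A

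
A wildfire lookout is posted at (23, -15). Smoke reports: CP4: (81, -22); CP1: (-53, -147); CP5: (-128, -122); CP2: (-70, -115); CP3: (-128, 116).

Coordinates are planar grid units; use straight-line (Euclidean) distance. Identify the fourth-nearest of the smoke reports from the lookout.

CP5

Distances from the lookout ((23, -15)):
CP4: 58.4
CP2: 136.6
CP1: 152.3
CP5: 185.1
CP3: 199.9
The fourth-nearest is CP5 at 185.1.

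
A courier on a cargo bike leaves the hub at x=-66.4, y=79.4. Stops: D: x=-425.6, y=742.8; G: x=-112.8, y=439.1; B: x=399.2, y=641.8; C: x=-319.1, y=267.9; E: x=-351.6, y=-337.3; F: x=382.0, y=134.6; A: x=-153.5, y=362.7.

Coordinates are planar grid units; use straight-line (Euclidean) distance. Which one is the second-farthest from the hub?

Distance to each, sorted:
D: 754.4
B: 730.1
E: 505.0
F: 451.8
G: 362.7
C: 315.3
A: 296.4
The second-farthest is B at 730.1.

B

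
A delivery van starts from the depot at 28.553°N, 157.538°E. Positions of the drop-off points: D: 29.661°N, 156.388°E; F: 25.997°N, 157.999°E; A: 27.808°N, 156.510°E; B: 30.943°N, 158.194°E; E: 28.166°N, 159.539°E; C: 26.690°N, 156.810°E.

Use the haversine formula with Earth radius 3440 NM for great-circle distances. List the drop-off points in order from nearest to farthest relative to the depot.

A, D, E, C, B, F

Distances from the depot:
A 27.808°N, 156.510°E: 70.4 NM
D 29.661°N, 156.388°E: 89.8 NM
E 28.166°N, 159.539°E: 108.2 NM
C 26.690°N, 156.810°E: 118.4 NM
B 30.943°N, 158.194°E: 147.5 NM
F 25.997°N, 157.999°E: 155.4 NM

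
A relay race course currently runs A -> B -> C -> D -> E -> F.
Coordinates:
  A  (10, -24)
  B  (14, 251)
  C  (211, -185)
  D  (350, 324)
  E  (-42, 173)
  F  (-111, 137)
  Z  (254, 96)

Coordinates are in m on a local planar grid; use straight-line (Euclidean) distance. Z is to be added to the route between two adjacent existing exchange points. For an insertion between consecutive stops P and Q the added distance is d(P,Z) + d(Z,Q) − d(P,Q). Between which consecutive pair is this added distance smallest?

Added distance for inserting Z between each consecutive pair:
A–B: 282.6 m
B–C: 91.5 m
C–D: 4.0 m
D–E: 133.2 m
E–F: 595.3 m
Smallest added distance is 4.0 m, inserting between C and D.

between C and D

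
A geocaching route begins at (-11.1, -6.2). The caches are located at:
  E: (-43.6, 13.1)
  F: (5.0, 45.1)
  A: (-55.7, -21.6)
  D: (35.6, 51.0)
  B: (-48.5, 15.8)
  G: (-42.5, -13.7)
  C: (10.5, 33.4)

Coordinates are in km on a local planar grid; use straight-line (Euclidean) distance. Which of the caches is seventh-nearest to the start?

D

Distances from the start ((-11.1, -6.2)):
G: 32.3 km
E: 37.8 km
B: 43.4 km
C: 45.1 km
A: 47.2 km
F: 53.8 km
D: 73.8 km
The seventh-nearest is D at 73.8 km.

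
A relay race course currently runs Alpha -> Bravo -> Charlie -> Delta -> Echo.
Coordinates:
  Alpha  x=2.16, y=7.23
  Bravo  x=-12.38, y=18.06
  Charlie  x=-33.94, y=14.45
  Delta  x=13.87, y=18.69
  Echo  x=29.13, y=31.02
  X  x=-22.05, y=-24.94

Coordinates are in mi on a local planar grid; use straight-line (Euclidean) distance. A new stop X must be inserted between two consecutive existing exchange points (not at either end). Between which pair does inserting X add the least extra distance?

between Charlie and Delta

Added distance for inserting X between each consecutive pair:
Alpha–Bravo: 66.2 mi
Bravo–Charlie: 63.4 mi
Charlie–Delta: 49.7 mi
Delta–Echo: 112.7 mi
Smallest added distance is 49.7 mi, inserting between Charlie and Delta.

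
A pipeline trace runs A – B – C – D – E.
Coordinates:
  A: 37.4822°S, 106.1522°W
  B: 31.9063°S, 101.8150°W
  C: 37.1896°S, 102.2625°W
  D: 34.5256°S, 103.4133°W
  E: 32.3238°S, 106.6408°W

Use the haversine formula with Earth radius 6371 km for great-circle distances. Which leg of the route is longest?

Leg distances:
A→B: 735.7 km
B→C: 588.9 km
C→D: 313.8 km
D→E: 386.8 km
The longest leg is A–B at 735.7 km.

A–B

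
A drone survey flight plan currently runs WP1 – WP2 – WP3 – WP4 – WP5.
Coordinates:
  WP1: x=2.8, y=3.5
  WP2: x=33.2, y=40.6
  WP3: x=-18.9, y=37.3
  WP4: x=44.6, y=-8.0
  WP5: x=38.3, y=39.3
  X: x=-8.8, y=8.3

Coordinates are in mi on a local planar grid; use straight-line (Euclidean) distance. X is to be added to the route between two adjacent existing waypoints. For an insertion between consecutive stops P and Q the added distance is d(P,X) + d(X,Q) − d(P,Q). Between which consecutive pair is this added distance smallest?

Added distance for inserting X between each consecutive pair:
WP1–WP2: 17.6 mi
WP2–WP3: 31.5 mi
WP3–WP4: 8.5 mi
WP4–WP5: 64.5 mi
Smallest added distance is 8.5 mi, inserting between WP3 and WP4.

between WP3 and WP4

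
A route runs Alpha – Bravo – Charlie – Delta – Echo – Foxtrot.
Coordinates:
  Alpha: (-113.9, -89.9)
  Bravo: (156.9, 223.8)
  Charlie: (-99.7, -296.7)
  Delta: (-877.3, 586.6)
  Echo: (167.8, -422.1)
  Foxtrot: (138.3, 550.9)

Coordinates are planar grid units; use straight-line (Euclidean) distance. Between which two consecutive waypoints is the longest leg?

Leg distances:
Alpha→Bravo: 414.4
Bravo→Charlie: 580.3
Charlie→Delta: 1176.8
Delta→Echo: 1452.5
Echo→Foxtrot: 973.4
The longest leg is Delta–Echo at 1452.5.

Delta–Echo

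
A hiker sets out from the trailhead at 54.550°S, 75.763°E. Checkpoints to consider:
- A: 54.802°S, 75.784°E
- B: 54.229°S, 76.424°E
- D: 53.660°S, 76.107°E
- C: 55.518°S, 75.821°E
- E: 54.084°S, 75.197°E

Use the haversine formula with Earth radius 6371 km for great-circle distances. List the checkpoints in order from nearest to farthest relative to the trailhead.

Computing each great-circle distance from 54.550°S, 75.763°E:
A 54.802°S, 75.784°E: 28.1 km
B 54.229°S, 76.424°E: 55.7 km
E 54.084°S, 75.197°E: 63.5 km
D 53.660°S, 76.107°E: 101.5 km
C 55.518°S, 75.821°E: 107.7 km

A, B, E, D, C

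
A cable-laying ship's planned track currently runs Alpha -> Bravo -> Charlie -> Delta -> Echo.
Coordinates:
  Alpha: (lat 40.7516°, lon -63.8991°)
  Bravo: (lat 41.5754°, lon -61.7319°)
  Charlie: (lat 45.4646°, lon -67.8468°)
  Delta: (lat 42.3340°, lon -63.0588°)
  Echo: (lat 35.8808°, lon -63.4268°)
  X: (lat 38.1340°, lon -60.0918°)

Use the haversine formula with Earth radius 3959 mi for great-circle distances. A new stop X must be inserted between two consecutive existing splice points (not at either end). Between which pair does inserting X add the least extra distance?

Added distance for inserting X between each consecutive pair:
Alpha–Bravo: 398.9 mi
Bravo–Charlie: 490.3 mi
Charlie–Delta: 652.3 mi
Delta–Echo: 124.3 mi
Smallest added distance is 124.3 mi, inserting between Delta and Echo.

between Delta and Echo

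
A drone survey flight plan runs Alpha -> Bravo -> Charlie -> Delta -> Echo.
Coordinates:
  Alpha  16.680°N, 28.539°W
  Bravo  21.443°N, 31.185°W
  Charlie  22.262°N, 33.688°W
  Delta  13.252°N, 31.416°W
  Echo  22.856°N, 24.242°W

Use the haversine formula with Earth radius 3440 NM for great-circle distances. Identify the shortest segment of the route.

Leg distances:
Alpha→Bravo: 323.0 NM
Bravo→Charlie: 147.9 NM
Charlie→Delta: 556.3 NM
Delta→Echo: 706.9 NM
The shortest leg is Bravo–Charlie at 147.9 NM.

Bravo–Charlie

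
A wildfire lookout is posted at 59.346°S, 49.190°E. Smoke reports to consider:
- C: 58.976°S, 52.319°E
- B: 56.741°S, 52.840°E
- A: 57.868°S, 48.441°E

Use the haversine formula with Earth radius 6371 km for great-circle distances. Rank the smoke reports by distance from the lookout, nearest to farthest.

A, C, B

Distance from the lookout at 59.346°S, 49.190°E to each:
A 57.868°S, 48.441°E: 170.0 km
C 58.976°S, 52.319°E: 183.0 km
B 56.741°S, 52.840°E: 360.5 km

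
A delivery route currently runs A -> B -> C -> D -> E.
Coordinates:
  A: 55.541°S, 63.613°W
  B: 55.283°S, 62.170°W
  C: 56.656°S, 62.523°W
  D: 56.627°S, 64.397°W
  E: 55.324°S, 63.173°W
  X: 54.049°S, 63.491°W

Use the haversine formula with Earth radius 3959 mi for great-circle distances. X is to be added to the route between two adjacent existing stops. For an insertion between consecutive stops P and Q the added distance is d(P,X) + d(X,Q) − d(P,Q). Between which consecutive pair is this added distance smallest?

Added distance for inserting X between each consecutive pair:
A–B: 144.1 mi
B–C: 188.5 mi
C–D: 294.5 mi
D–E: 169.0 mi
Smallest added distance is 144.1 mi, inserting between A and B.

between A and B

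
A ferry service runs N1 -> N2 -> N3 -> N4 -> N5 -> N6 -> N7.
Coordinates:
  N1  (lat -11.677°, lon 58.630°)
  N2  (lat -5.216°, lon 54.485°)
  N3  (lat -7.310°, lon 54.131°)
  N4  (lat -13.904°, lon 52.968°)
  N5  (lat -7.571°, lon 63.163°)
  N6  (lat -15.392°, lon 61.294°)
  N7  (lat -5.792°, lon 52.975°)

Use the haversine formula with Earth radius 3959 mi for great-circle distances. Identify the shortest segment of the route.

N2–N3

Leg distances:
N1→N2: 528.7 mi
N2→N3: 146.7 mi
N3→N4: 462.4 mi
N4→N5: 818.5 mi
N5→N6: 555.0 mi
N6→N7: 870.9 mi
The shortest leg is N2–N3 at 146.7 mi.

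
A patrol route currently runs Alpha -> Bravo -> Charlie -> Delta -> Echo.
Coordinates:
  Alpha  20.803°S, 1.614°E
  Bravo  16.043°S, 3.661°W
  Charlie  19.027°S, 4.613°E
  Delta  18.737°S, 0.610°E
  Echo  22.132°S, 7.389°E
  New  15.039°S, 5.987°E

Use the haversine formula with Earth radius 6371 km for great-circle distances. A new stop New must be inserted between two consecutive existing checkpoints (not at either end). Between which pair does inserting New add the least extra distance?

Added distance for inserting New between each consecutive pair:
Alpha–Bravo: 1062.0 km
Bravo–Charlie: 568.6 km
Charlie–Delta: 748.9 km
Delta–Echo: 706.1 km
Smallest added distance is 568.6 km, inserting between Bravo and Charlie.

between Bravo and Charlie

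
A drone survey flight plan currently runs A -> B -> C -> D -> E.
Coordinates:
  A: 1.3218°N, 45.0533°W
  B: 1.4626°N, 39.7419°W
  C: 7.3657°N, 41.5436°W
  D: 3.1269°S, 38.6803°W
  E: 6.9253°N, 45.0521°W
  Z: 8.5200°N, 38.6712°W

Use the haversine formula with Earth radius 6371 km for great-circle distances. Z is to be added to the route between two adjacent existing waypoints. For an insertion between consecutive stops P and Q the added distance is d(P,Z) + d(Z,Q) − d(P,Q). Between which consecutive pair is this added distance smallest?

between C and D

Added distance for inserting Z between each consecutive pair:
A–B: 1270.7 km
B–C: 448.9 km
C–D: 427.2 km
D–E: 697.5 km
Smallest added distance is 427.2 km, inserting between C and D.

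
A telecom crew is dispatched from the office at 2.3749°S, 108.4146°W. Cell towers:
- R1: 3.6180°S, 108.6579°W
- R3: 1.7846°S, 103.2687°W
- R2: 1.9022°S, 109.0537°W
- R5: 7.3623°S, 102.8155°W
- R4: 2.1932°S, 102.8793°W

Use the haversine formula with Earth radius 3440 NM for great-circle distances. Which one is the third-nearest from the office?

R3

Distance to each, sorted:
R2: 47.7 NM
R1: 76.0 NM
R3: 310.8 NM
R4: 332.3 NM
R5: 449.2 NM
The third-nearest is R3 at 310.8 NM.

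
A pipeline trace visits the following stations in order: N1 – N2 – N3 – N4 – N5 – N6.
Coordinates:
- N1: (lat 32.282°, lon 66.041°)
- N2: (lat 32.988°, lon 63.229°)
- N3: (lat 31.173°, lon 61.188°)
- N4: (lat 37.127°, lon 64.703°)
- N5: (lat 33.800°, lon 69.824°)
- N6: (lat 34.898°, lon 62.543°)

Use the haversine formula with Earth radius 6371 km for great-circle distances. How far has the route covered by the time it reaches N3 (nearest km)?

554 km

Leg distances:
N1→N2: 274.8 km  (cumulative 274.8 km)
N2→N3: 278.7 km  (cumulative 553.5 km)
Cumulative distance at N3 ≈ 554 km.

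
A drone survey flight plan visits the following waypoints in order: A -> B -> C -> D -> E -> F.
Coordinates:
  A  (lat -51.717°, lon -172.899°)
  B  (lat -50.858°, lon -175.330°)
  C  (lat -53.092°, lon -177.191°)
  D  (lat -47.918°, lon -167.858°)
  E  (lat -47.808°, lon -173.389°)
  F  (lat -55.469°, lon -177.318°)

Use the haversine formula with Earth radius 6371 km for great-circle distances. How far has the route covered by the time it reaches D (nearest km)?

1348 km

Leg distances:
A→B: 194.2 km  (cumulative 194.2 km)
B→C: 279.2 km  (cumulative 473.3 km)
C→D: 874.3 km  (cumulative 1347.7 km)
Cumulative distance at D ≈ 1348 km.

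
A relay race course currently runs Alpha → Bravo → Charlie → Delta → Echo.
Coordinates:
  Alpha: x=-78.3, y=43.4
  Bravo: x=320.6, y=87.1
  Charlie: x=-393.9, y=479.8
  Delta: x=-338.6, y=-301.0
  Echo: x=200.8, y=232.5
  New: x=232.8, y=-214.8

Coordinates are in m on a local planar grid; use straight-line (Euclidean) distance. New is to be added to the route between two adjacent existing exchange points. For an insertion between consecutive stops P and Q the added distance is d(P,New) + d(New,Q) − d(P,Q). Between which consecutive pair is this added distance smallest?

Added distance for inserting New between each consecutive pair:
Alpha–Bravo: 317.4 m
Bravo–Charlie: 434.6 m
Charlie–Delta: 730.6 m
Delta–Echo: 267.6 m
Smallest added distance is 267.6 m, inserting between Delta and Echo.

between Delta and Echo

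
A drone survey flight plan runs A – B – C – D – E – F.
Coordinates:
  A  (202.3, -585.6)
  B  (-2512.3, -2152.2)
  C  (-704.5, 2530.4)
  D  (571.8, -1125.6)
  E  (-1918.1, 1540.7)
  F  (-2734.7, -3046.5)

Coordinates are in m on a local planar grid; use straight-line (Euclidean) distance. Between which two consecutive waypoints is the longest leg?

Leg distances:
A→B: 3134.2 m
B→C: 5019.5 m
C→D: 3872.4 m
D→E: 3648.1 m
E→F: 4659.3 m
The longest leg is B–C at 5019.5 m.

B–C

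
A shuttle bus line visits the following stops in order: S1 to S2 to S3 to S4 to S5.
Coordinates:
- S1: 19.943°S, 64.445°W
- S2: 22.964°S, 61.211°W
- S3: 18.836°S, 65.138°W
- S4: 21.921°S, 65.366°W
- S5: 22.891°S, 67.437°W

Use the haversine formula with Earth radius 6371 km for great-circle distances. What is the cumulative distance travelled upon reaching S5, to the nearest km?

1671 km

Leg distances:
S1→S2: 474.1 km  (cumulative 474.1 km)
S2→S3: 614.0 km  (cumulative 1088.1 km)
S3→S4: 343.9 km  (cumulative 1432.0 km)
S4→S5: 238.7 km  (cumulative 1670.7 km)
Cumulative distance at S5 ≈ 1671 km.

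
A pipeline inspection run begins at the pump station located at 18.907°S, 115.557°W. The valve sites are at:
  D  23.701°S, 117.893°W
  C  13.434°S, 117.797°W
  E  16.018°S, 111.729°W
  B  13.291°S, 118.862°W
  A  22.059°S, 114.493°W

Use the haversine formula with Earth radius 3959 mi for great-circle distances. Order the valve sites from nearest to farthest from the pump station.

A, E, D, C, B

Distance from the pump station at 18.907°S, 115.557°W to each:
A 22.059°S, 114.493°W: 228.4 mi
E 16.018°S, 111.729°W: 321.7 mi
D 23.701°S, 117.893°W: 363.8 mi
C 13.434°S, 117.797°W: 406.3 mi
B 13.291°S, 118.862°W: 445.7 mi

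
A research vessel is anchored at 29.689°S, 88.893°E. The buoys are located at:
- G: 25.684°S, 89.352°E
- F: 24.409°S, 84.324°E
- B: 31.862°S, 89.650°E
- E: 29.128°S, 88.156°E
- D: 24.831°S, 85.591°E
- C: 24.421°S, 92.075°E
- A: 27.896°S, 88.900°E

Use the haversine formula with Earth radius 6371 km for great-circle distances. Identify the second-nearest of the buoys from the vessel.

A

Distances from the vessel (29.689°S, 88.893°E):
E: 94.8 km
A: 199.4 km
B: 252.2 km
G: 447.6 km
D: 631.0 km
C: 665.1 km
F: 741.0 km
The second-nearest is A at 199.4 km.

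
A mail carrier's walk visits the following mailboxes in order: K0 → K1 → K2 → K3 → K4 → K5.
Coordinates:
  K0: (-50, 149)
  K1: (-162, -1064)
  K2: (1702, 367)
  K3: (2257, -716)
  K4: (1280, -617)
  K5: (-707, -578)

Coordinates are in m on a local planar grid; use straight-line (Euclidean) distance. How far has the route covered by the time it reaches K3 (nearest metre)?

Leg distances:
K0→K1: 1218.2 m  (cumulative 1218.2 m)
K1→K2: 2349.9 m  (cumulative 3568.1 m)
K2→K3: 1216.9 m  (cumulative 4785.0 m)
Cumulative distance at K3 ≈ 4785 m.

4785 m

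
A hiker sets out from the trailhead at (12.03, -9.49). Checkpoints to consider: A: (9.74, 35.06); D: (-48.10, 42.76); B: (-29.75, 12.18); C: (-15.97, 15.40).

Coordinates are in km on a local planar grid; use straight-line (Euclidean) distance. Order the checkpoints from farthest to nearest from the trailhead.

Distances from the trailhead:
D (-48.10, 42.76): 79.7 km
B (-29.75, 12.18): 47.1 km
A (9.74, 35.06): 44.6 km
C (-15.97, 15.40): 37.5 km

D, B, A, C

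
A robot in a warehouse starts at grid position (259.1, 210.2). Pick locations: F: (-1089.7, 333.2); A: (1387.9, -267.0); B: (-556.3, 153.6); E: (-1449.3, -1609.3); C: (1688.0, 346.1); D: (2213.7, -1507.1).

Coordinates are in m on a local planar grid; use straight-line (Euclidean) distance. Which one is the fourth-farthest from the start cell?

Distance to each, sorted:
D: 2601.8 m
E: 2495.8 m
C: 1435.3 m
F: 1354.4 m
A: 1225.5 m
B: 817.4 m
The fourth-farthest is F at 1354.4 m.

F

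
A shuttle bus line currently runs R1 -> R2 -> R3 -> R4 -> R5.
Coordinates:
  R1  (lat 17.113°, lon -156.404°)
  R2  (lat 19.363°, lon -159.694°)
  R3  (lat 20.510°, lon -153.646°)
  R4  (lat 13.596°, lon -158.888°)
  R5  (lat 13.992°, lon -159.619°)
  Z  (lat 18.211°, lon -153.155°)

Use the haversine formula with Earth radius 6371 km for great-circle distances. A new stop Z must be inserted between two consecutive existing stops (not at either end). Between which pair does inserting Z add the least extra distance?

between R3 and R4

Added distance for inserting Z between each consecutive pair:
R1–R2: 637.2 km
R2–R3: 316.0 km
R3–R4: 110.8 km
R4–R5: 1543.6 km
Smallest added distance is 110.8 km, inserting between R3 and R4.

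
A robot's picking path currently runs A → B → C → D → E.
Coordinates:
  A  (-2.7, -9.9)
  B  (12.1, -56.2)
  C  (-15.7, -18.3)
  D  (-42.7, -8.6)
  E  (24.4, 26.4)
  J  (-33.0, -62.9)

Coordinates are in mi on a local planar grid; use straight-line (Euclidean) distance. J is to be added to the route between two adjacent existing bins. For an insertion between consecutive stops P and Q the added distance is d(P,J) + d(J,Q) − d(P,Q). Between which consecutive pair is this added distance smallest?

between B and C

Added distance for inserting J between each consecutive pair:
A–B: 58.0 mi
B–C: 46.4 mi
C–D: 74.3 mi
D–E: 85.6 mi
Smallest added distance is 46.4 mi, inserting between B and C.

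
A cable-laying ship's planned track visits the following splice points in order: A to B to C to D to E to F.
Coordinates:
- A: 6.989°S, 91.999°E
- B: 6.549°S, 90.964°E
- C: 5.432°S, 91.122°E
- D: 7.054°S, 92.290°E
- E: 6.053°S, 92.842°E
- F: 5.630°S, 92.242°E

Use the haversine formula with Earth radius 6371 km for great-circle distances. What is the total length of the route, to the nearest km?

680 km

Leg distances:
A→B: 124.3 km  (cumulative 124.3 km)
B→C: 125.4 km  (cumulative 249.7 km)
C→D: 221.8 km  (cumulative 471.5 km)
D→E: 126.9 km  (cumulative 598.5 km)
E→F: 81.3 km  (cumulative 679.8 km)
Total route length ≈ 680 km.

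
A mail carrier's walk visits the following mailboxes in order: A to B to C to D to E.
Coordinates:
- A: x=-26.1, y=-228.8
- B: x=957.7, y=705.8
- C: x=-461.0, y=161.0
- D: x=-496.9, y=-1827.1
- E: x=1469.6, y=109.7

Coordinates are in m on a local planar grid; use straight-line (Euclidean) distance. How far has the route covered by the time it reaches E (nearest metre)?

Leg distances:
A→B: 1357.0 m  (cumulative 1357.0 m)
B→C: 1519.7 m  (cumulative 2876.7 m)
C→D: 1988.4 m  (cumulative 4865.1 m)
D→E: 2760.1 m  (cumulative 7625.2 m)
Cumulative distance at E ≈ 7625 m.

7625 m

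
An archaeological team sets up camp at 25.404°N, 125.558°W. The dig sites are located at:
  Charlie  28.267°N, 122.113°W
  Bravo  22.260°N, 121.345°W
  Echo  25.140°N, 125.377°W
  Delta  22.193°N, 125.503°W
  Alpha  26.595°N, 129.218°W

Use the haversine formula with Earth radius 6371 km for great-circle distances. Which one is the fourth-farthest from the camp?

Delta

Distances from the camp (25.404°N, 125.558°W):
Bravo: 553.0 km
Charlie: 467.0 km
Alpha: 389.0 km
Delta: 357.1 km
Echo: 34.5 km
The fourth-farthest is Delta at 357.1 km.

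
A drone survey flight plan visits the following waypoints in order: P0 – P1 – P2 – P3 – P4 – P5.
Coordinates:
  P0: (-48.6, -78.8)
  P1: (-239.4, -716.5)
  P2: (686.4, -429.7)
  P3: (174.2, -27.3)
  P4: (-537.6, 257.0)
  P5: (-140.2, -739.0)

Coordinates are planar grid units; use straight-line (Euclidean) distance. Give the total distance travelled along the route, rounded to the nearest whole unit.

4125

Leg distances:
P0→P1: 665.6  (cumulative 665.6)
P1→P2: 969.2  (cumulative 1634.8)
P2→P3: 651.4  (cumulative 2286.2)
P3→P4: 766.5  (cumulative 3052.7)
P4→P5: 1072.4  (cumulative 4125.0)
Total route length ≈ 4125.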